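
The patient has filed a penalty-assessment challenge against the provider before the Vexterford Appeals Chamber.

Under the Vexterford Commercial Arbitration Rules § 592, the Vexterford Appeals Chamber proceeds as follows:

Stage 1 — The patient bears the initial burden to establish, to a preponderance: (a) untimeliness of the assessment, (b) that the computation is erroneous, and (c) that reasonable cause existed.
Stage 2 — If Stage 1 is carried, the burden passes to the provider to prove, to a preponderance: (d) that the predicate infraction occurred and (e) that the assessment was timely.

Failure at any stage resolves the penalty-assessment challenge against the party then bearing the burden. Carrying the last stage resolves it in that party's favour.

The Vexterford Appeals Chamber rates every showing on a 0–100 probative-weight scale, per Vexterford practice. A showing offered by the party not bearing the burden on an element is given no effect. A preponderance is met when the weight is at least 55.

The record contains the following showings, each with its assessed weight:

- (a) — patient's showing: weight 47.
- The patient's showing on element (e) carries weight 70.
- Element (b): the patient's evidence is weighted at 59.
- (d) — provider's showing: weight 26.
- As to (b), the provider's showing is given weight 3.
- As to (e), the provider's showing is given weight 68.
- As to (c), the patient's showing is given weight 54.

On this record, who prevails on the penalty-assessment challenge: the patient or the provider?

provider

Stage 1 — burden on patient; standard: a preponderance (weight is at least 55).
    (a): 47 < 55 [not met]
    (b): 59 (provider's 3 disregarded) ≥ 55 [met]
    (c): 54 < 55 [not met]
  Not every element is met, so the patient fails to carry Stage 1.
The analysis ends at Stage 1; the provider prevails.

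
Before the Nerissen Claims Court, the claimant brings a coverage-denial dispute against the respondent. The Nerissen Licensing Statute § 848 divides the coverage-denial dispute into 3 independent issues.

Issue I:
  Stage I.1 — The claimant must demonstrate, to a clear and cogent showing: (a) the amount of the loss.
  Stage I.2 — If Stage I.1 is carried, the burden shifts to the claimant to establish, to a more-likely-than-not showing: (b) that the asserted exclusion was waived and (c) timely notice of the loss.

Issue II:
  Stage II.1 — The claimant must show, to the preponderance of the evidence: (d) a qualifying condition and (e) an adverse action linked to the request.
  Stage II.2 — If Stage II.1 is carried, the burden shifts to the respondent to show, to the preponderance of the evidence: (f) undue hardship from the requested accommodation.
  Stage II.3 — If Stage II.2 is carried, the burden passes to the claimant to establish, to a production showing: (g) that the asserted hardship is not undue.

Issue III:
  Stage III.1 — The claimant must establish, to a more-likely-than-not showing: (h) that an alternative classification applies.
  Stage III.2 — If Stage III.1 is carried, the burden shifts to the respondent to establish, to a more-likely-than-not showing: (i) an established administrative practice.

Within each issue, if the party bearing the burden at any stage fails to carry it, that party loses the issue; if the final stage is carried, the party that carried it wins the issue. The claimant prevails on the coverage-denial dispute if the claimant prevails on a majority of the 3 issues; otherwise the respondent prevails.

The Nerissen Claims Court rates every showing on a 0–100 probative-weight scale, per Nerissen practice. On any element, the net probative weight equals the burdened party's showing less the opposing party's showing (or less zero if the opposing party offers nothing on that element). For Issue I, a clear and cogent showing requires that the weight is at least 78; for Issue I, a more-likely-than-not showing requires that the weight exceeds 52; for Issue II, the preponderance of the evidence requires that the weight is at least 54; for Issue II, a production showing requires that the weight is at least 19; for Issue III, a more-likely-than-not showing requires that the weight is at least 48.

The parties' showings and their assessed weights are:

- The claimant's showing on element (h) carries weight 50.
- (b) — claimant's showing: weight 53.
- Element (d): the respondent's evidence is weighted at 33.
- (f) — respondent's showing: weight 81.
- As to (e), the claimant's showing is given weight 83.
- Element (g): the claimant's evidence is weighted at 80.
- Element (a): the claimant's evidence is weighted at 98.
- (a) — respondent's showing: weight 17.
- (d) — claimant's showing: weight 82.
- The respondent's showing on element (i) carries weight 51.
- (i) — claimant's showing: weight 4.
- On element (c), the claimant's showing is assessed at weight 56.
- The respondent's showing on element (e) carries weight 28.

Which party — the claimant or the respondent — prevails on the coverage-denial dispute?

— Issue I —
Stage I.1 — burden on claimant; standard: a clear and cogent showing (weight is at least 78).
    (a): 98 − 17 = 81 ≥ 78 [met]
  Stage I.1 carried; the burden remains with the claimant.
Stage I.2 — burden on claimant; standard: a more-likely-than-not showing (weight exceeds 52).
    (b): 53 > 52 [met]
    (c): 56 > 52 [met]
  Stage I.2 carried; the final stage is satisfied.
With every stage satisfied, the claimant prevails on this issue.
— Issue II —
At Stage II.1 the claimant must meet the preponderance of the evidence (weight is at least 54): on (d) the weight is 82 less the opposing 33 gives net 49, which does not reach 54, so (d) does not meet the standard; on (e) the weight is 83 less the opposing 28 gives net 55, which does reach 54, so (e) meets the standard.
  The claimant does not carry Stage II.1.
The analysis ends at Stage II.1; the respondent prevails on this issue.
— Issue III —
Stage III.1 (claimant, a more-likely-than-not showing, weight is at least 48): (h) 50 ≥ 48 — meets.
  Stage III.1 carried; the burden shifts to the respondent.
Stage III.2 (respondent, a more-likely-than-not showing, weight is at least 48): (i) net 51−4=47 < 48 — fails.
  The respondent does not carry Stage III.2.
The claimant prevails on this issue.
Per-issue: Issue I → claimant; Issue II → respondent; Issue III → claimant. The claimant must prevail on a majority of issues; overall, the claimant prevails.

claimant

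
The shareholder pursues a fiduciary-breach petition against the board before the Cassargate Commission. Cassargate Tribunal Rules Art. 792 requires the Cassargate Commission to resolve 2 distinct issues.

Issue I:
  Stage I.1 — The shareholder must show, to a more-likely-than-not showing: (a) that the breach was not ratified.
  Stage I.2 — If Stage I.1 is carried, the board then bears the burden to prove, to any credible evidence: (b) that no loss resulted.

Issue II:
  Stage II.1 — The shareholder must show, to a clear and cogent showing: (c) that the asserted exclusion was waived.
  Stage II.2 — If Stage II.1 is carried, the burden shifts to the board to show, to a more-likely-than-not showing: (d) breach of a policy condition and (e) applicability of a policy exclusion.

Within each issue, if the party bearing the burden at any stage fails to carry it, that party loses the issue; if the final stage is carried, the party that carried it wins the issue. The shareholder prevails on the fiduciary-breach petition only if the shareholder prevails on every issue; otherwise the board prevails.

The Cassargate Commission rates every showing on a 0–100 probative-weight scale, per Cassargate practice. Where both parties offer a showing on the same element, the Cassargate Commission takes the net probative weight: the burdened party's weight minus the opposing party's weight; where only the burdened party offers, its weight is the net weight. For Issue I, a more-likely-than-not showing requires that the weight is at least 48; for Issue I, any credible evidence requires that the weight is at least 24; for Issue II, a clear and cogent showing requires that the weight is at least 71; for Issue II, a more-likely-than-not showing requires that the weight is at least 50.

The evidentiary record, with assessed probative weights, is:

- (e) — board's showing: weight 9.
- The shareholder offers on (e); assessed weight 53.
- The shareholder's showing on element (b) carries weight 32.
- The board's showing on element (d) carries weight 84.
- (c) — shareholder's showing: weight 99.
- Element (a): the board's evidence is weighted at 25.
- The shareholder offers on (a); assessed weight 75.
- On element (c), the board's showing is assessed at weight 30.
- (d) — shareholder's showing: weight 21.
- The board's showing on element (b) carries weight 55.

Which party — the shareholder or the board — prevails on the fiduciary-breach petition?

— Issue I —
Stage I.1 (shareholder, a more-likely-than-not showing, weight is at least 48): (a) net 75−25=50 ≥ 48 — meets.
  Stage I.1 carried; the burden shifts to the board.
Stage I.2 (board, any credible evidence, weight is at least 24): (b) net 55−32=23 < 24 — fails.
  Stage I.2 not carried; the board fails its burden.
The shareholder prevails on this issue.
— Issue II —
Stage II.1 (shareholder, a clear and cogent showing, weight is at least 71): (c) net 99−30=69 < 71 — fails.
  Stage II.1 not carried; the shareholder fails its burden.
The board prevails on this issue.
Per-issue: Issue I → shareholder; Issue II → board. The shareholder must prevail on every issue; overall, the board prevails.

board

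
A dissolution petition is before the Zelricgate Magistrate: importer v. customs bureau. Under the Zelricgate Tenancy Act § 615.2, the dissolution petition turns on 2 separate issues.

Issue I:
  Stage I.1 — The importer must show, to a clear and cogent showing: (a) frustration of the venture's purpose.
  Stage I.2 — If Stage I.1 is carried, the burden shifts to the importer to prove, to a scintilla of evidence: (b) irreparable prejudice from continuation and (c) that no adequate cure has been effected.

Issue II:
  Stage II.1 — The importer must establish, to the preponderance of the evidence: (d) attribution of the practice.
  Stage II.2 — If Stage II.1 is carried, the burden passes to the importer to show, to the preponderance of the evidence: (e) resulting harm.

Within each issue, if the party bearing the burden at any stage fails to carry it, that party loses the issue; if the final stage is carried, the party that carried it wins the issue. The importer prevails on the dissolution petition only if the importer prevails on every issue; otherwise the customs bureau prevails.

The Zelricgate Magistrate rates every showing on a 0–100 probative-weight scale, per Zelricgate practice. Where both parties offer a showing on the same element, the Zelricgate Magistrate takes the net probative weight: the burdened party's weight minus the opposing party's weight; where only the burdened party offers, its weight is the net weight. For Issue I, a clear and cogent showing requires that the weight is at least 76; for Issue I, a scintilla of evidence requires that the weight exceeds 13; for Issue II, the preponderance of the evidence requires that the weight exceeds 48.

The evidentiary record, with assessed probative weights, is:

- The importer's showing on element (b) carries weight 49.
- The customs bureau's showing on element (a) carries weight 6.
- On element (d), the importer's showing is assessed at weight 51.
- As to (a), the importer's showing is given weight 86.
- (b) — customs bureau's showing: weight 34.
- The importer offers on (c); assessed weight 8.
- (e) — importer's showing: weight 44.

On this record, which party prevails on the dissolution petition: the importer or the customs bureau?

— Issue I —
Stage I.1 (importer, a clear and cogent showing, weight is at least 76): (a) net 86−6=80 ≥ 76 — meets.
  Stage I.1 is satisfied; the importer continues to bear the burden.
Stage I.2 (importer, a scintilla of evidence, weight exceeds 13): (b) net 49−34=15 > 13 — meets; (c) 8 ≤ 13 — fails.
  Stage I.2 not carried; the importer fails its burden.
The customs bureau prevails on this issue.
— Issue II —
Stage II.1 — burden on importer; standard: the preponderance of the evidence (weight exceeds 48).
    (d): 51 > 48 [met]
  Stage II.1 is satisfied; the importer continues to bear the burden.
Stage II.2 — burden on importer; standard: the preponderance of the evidence (weight exceeds 48).
    (e): 44 ≤ 48 [not met]
  Stage II.2 not carried; the importer fails its burden.
The analysis ends at Stage II.2; the customs bureau prevails on this issue.
Per-issue: Issue I → customs bureau; Issue II → customs bureau. The importer must prevail on every issue; overall, the customs bureau prevails.

customs bureau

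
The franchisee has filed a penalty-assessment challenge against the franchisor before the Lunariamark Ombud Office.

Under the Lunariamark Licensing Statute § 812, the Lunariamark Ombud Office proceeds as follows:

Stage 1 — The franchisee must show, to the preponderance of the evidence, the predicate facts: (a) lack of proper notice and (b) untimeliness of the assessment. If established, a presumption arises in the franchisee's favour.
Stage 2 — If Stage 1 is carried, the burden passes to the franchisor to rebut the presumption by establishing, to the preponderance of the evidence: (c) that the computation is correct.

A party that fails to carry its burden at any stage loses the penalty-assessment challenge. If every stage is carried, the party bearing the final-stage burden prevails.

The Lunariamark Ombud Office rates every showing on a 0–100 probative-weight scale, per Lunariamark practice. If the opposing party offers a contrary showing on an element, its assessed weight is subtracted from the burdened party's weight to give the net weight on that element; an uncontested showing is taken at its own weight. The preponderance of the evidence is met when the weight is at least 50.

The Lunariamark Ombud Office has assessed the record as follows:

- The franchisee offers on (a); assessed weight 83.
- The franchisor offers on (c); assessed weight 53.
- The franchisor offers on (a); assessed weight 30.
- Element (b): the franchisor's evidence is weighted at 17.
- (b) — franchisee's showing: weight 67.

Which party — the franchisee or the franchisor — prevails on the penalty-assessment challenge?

Stage 1 — burden on franchisee; standard: the preponderance of the evidence (weight is at least 50).
    (a): 83 − 30 = 53 ≥ 50 [met]
    (b): 67 − 17 = 50 ≥ 50 [met]
  The franchisee carries Stage 1; the franchisor now bears the burden.
Stage 2 — burden on franchisor; standard: the preponderance of the evidence (weight is at least 50).
    (c): 53 ≥ 50 [met]
  All elements met at the final stage.
Every stage carried; the franchisor prevails.

franchisor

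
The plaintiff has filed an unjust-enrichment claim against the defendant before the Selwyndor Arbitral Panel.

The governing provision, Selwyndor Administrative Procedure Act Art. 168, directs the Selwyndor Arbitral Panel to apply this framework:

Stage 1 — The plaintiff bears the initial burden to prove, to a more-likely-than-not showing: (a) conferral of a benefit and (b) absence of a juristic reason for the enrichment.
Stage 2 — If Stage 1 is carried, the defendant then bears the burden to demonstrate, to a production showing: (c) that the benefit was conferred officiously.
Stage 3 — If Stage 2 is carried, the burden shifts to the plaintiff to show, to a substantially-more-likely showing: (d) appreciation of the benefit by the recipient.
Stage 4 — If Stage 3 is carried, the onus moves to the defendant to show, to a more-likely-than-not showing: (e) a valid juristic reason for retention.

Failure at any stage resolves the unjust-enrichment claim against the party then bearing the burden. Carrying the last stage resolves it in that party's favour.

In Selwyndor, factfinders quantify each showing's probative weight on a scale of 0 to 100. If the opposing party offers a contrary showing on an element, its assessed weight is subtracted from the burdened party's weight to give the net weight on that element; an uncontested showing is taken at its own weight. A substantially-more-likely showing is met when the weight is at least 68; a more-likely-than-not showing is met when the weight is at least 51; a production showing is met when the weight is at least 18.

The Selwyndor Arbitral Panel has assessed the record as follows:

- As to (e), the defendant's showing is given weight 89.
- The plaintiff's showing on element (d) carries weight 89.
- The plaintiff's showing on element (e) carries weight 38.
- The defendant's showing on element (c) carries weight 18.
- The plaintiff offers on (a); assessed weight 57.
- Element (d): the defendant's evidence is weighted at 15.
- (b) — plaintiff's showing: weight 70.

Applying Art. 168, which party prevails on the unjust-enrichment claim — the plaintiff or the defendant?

Stage 1 — burden on plaintiff; standard: a more-likely-than-not showing (weight is at least 51).
    (a): 57 ≥ 51 [met]
    (b): 70 ≥ 51 [met]
  Stage 1 carried; the burden shifts to the defendant.
Stage 2 — burden on defendant; standard: a production showing (weight is at least 18).
    (c): 18 ≥ 18 [met]
  Stage 2 is satisfied; the onus moves to the plaintiff.
Stage 3 — burden on plaintiff; standard: a substantially-more-likely showing (weight is at least 68).
    (d): 89 − 15 = 74 ≥ 68 [met]
  The plaintiff carries Stage 3; the defendant now bears the burden.
Stage 4 — burden on defendant; standard: a more-likely-than-not showing (weight is at least 51).
    (e): 89 − 38 = 51 ≥ 51 [met]
  Stage 4 carried; the final stage is satisfied.
With every stage satisfied, the defendant prevails.

defendant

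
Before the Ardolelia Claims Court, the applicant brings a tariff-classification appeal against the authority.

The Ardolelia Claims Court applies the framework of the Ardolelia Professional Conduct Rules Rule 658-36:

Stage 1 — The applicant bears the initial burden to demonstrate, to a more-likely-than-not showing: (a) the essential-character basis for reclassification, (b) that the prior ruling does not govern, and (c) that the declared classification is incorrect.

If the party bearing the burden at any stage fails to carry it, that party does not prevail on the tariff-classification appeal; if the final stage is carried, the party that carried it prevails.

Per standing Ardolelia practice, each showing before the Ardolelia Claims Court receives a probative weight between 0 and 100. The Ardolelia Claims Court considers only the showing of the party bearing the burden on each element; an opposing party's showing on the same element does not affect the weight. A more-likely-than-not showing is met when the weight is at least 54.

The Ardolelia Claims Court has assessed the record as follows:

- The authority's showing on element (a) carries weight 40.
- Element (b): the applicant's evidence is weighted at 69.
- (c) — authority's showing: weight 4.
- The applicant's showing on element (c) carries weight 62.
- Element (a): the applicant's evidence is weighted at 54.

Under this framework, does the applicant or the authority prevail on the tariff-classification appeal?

applicant

Stage 1 (applicant, a more-likely-than-not showing, weight is at least 54): (a) 54 (authority's 40 disregarded) ≥ 54 — meets; (b) 69 ≥ 54 — meets; (c) 62 (authority's 4 disregarded) ≥ 54 — meets.
  The applicant carries the last stage.
Every stage carried; the applicant prevails.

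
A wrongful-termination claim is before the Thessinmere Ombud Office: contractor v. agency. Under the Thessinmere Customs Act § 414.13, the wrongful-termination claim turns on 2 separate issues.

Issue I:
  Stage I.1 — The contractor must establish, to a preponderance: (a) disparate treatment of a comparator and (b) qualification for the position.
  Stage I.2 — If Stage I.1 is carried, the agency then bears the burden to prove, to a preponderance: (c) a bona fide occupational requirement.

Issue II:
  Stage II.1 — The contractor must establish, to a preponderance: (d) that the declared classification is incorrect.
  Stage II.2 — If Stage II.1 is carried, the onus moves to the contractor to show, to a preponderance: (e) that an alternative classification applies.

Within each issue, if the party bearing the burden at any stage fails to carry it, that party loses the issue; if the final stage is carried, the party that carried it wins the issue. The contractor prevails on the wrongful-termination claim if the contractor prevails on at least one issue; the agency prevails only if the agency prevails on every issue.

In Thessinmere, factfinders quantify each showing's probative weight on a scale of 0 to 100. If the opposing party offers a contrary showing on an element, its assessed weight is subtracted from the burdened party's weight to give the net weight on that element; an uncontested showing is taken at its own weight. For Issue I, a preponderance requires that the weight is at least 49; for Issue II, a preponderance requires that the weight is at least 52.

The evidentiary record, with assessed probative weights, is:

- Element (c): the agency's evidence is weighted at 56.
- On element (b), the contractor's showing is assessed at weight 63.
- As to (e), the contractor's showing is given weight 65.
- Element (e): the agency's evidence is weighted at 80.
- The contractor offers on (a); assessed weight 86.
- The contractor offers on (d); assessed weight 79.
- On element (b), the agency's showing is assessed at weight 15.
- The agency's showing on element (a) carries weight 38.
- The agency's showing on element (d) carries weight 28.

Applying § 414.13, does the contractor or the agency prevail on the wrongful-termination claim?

agency

— Issue I —
At Stage I.1 the contractor must meet a preponderance (weight is at least 49): on (a) the weight is 86 less the opposing 38 gives net 48, which does not reach 49, so (a) does not meet the standard; on (b) the weight is 63 less the opposing 15 gives net 48, which does not reach 49, so (b) does not meet the standard.
  Stage I.1 not carried; the contractor fails its burden.
The agency prevails on this issue.
— Issue II —
At Stage II.1 the contractor must meet a preponderance (weight is at least 52): on (d) the weight is 79 less the opposing 28 gives net 51, which does not reach 52, so (d) does not meet the standard.
  The contractor does not carry Stage II.1.
The agency prevails on this issue.
Per-issue: Issue I → agency; Issue II → agency. The contractor must prevail on at least one issue; overall, the agency prevails.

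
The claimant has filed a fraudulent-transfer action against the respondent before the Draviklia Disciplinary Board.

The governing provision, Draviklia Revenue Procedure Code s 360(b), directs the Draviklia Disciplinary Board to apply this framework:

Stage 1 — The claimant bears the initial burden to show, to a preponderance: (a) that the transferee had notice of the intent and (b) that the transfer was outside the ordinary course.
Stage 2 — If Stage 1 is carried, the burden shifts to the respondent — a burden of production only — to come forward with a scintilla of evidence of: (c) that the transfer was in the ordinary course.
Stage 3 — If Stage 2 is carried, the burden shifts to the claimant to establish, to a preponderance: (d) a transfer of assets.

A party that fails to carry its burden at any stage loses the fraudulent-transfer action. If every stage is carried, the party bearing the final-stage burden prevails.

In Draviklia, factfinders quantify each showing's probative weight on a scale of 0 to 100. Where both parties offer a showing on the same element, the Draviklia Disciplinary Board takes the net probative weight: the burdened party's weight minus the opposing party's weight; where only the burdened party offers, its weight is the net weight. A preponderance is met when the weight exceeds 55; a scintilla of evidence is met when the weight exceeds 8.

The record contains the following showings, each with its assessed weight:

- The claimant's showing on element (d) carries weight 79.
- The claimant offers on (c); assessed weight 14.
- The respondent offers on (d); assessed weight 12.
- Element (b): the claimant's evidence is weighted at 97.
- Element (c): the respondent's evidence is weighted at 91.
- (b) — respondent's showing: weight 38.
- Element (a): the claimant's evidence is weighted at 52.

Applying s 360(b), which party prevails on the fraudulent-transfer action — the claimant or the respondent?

respondent

Stage 1 — burden on claimant; standard: a preponderance (weight exceeds 55).
    (a): 52 ≤ 55 [not met]
    (b): 97 − 38 = 59 > 55 [met]
  Not every element is met, so the claimant fails to carry Stage 1.
So the respondent prevails.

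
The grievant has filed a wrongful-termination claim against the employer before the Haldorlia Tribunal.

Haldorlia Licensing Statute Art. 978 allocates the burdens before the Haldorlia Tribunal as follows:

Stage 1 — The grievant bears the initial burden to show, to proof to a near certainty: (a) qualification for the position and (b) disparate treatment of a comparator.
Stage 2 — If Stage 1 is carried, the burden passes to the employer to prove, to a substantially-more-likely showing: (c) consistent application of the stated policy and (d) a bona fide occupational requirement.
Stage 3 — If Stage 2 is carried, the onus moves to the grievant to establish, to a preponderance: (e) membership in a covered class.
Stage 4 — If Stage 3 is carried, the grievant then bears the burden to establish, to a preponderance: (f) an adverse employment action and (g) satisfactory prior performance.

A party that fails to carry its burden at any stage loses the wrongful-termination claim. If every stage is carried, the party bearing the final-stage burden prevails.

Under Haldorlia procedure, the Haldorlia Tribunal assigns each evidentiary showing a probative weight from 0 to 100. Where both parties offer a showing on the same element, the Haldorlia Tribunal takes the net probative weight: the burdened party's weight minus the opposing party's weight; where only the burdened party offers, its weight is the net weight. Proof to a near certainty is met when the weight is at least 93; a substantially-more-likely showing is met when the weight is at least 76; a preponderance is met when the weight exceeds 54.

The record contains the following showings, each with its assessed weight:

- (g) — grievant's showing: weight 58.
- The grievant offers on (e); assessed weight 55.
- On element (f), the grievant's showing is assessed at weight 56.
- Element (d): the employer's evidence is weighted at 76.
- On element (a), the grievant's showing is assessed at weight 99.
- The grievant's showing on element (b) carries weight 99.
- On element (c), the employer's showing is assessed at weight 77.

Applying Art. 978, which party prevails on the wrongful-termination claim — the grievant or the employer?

Stage 1 (grievant, proof to a near certainty, weight is at least 93): (a) 99 ≥ 93 — meets; (b) 99 ≥ 93 — meets.
  Stage 1 carried; the burden shifts to the employer.
Stage 2 (employer, a substantially-more-likely showing, weight is at least 76): (c) 77 ≥ 76 — meets; (d) 76 ≥ 76 — meets.
  The employer carries Stage 2; the grievant now bears the burden.
Stage 3 (grievant, a preponderance, weight exceeds 54): (e) 55 > 54 — meets.
  Stage 3 carried; the burden remains with the grievant.
Stage 4 (grievant, a preponderance, weight exceeds 54): (f) 56 > 54 — meets; (g) 58 > 54 — meets.
  All elements met at the final stage.
All stages carried — the grievant prevails.

grievant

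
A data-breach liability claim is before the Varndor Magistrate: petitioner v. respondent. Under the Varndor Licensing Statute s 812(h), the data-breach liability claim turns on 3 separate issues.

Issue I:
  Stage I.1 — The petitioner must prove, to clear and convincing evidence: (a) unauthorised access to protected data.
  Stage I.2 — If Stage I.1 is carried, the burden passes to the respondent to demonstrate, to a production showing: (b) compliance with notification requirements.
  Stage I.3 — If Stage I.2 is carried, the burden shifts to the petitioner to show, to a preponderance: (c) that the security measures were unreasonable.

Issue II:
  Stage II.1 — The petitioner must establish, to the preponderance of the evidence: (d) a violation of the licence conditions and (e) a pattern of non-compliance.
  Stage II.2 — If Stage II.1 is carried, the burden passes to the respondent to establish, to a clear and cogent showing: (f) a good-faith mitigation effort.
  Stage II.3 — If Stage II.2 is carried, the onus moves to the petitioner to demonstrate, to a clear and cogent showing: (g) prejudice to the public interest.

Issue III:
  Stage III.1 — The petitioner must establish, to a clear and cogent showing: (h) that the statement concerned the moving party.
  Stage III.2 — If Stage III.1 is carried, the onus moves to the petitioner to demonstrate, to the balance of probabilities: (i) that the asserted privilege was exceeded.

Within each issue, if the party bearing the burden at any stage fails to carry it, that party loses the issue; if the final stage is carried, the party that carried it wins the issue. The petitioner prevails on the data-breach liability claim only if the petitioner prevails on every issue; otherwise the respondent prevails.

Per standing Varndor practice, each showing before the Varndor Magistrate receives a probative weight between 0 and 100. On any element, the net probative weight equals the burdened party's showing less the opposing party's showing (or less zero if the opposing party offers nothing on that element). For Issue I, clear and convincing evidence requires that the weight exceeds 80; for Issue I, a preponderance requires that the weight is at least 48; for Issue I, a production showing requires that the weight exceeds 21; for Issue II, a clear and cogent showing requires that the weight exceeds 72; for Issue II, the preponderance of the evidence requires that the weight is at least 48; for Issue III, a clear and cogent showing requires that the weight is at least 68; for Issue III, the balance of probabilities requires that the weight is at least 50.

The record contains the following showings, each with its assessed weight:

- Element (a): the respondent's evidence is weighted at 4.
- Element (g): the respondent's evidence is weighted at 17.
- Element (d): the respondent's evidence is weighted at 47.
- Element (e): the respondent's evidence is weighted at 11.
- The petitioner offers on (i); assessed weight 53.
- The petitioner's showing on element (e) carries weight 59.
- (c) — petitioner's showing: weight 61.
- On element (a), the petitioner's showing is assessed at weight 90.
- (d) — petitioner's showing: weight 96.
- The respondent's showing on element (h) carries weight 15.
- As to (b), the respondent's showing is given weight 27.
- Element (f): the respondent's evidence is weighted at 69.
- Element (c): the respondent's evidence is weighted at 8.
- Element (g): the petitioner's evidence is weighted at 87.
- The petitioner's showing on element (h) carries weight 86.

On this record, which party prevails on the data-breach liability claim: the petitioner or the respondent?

petitioner

— Issue I —
Stage I.1 — burden on petitioner; standard: clear and convincing evidence (weight exceeds 80).
    (a): 90 − 4 = 86 > 80 [met]
  The petitioner carries Stage I.1; the respondent now bears the burden.
Stage I.2 — burden on respondent; standard: a production showing (weight exceeds 21).
    (b): 27 > 21 [met]
  The respondent carries Stage I.2; the petitioner now bears the burden.
Stage I.3 — burden on petitioner; standard: a preponderance (weight is at least 48).
    (c): 61 − 8 = 53 ≥ 48 [met]
  The petitioner carries the last stage.
With every stage satisfied, the petitioner prevails on this issue.
— Issue II —
Stage II.1 — burden on petitioner; standard: the preponderance of the evidence (weight is at least 48).
    (d): 96 − 47 = 49 ≥ 48 [met]
    (e): 59 − 11 = 48 ≥ 48 [met]
  The petitioner carries Stage II.1; the respondent now bears the burden.
Stage II.2 — burden on respondent; standard: a clear and cogent showing (weight exceeds 72).
    (f): 69 ≤ 72 [not met]
  Stage II.2 not carried; the respondent fails its burden.
The petitioner prevails on this issue.
— Issue III —
Stage III.1 (petitioner, a clear and cogent showing, weight is at least 68): (h) net 86−15=71 ≥ 68 — meets.
  Stage III.1 is satisfied; the petitioner continues to bear the burden.
Stage III.2 (petitioner, the balance of probabilities, weight is at least 50): (i) 53 ≥ 50 — meets.
  Stage III.2 carried; the final stage is satisfied.
Every stage carried; the petitioner prevails on this issue.
Per-issue: Issue I → petitioner; Issue II → petitioner; Issue III → petitioner. The petitioner must prevail on every issue; overall, the petitioner prevails.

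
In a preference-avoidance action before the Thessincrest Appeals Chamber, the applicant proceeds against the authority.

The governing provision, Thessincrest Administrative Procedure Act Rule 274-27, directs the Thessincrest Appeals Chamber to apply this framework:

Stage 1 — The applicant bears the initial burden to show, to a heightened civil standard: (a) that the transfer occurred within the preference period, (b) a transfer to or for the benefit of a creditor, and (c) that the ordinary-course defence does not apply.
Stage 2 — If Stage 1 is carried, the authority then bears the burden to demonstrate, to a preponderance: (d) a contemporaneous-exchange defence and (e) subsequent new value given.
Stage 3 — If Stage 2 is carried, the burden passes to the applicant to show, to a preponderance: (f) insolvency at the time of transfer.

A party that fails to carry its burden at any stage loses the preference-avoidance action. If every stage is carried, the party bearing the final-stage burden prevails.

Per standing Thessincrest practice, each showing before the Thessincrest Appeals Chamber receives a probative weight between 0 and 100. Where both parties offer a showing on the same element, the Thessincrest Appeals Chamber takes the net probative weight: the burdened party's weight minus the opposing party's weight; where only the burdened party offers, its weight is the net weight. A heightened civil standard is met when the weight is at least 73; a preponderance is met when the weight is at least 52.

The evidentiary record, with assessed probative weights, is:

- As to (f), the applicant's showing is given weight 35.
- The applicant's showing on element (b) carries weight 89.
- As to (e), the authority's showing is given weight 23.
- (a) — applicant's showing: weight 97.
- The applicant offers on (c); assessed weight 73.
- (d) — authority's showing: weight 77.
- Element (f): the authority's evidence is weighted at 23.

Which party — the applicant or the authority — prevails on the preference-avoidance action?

Stage 1 (applicant, a heightened civil standard, weight is at least 73): (a) 97 ≥ 73 — meets; (b) 89 ≥ 73 — meets; (c) 73 ≥ 73 — meets.
  All elements met. The burden passes to the authority.
Stage 2 (authority, a preponderance, weight is at least 52): (d) 77 ≥ 52 — meets; (e) 23 < 52 — fails.
  Not every element is met, so the authority fails to carry Stage 2.
So the applicant prevails.

applicant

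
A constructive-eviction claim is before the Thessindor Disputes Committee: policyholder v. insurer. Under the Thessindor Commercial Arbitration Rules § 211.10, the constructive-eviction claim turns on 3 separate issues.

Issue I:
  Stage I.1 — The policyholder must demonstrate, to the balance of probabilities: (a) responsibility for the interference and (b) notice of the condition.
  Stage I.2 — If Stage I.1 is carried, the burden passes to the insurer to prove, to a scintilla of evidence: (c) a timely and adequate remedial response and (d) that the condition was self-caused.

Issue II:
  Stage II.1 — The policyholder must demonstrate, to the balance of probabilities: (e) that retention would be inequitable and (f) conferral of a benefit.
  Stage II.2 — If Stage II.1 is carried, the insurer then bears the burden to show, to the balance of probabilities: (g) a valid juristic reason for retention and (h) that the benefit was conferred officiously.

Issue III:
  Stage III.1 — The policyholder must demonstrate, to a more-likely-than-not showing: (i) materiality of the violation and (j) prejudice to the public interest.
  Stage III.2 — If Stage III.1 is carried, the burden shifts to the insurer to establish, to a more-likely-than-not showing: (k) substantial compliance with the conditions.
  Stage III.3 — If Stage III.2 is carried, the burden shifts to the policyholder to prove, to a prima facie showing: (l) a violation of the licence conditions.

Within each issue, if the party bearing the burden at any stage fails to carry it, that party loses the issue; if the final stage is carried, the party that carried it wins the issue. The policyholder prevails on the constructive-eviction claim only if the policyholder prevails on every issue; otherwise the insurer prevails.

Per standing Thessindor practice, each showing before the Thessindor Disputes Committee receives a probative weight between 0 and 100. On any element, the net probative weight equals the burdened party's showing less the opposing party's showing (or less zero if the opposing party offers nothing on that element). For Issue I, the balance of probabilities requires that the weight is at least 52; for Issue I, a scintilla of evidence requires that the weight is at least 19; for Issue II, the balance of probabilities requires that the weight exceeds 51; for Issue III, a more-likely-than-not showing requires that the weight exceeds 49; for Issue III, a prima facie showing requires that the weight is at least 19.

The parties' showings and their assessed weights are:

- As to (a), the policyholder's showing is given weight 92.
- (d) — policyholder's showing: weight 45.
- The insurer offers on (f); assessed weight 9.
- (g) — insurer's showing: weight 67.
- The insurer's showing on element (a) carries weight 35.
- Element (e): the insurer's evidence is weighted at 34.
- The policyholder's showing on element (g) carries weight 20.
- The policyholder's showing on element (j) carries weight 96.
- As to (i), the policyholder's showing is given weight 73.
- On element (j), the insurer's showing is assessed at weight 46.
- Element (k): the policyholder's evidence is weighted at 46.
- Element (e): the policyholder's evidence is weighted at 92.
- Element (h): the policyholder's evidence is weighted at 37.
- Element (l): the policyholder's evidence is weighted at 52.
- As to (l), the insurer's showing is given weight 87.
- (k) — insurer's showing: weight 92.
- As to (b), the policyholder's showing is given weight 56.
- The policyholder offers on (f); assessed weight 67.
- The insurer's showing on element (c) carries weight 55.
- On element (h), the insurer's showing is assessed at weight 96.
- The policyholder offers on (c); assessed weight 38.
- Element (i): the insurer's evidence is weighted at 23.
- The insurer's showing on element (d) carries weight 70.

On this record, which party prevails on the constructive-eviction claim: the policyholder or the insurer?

policyholder

— Issue I —
Stage I.1 (policyholder, the balance of probabilities, weight is at least 52): (a) net 92−35=57 ≥ 52 — meets; (b) 56 ≥ 52 — meets.
  The policyholder carries Stage I.1; the insurer now bears the burden.
Stage I.2 (insurer, a scintilla of evidence, weight is at least 19): (c) net 55−38=17 < 19 — fails; (d) net 70−45=25 ≥ 19 — meets.
  The insurer does not carry Stage I.2.
The analysis ends at Stage I.2; the policyholder prevails on this issue.
— Issue II —
Stage II.1 (policyholder, the balance of probabilities, weight exceeds 51): (e) net 92−34=58 > 51 — meets; (f) net 67−9=58 > 51 — meets.
  All elements met. The burden passes to the insurer.
Stage II.2 (insurer, the balance of probabilities, weight exceeds 51): (g) net 67−20=47 ≤ 51 — fails; (h) net 96−37=59 > 51 — meets.
  The insurer does not carry Stage II.2.
So the policyholder prevails on this issue.
— Issue III —
At Stage III.1 the policyholder must meet a more-likely-than-not showing (weight exceeds 49): on (i) the weight is 73 less the opposing 23 gives net 50, which does exceed 49, so (i) meets the standard; on (j) the weight is 96 less the opposing 46 gives net 50, which does exceed 49, so (j) meets the standard.
  The policyholder carries Stage III.1; the insurer now bears the burden.
At Stage III.2 the insurer must meet a more-likely-than-not showing (weight exceeds 49): on (k) the weight is 92 less the opposing 46 gives net 46, which does not exceed 49, so (k) does not meet the standard.
  Stage III.2 not carried; the insurer fails its burden.
So the policyholder prevails on this issue.
Per-issue: Issue I → policyholder; Issue II → policyholder; Issue III → policyholder. The policyholder must prevail on every issue; overall, the policyholder prevails.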